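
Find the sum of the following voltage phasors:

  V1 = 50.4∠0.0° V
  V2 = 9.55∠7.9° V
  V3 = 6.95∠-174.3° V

Step 1 — Convert each phasor to rectangular form:
  V1 = 50.4·(cos(0.0°) + j·sin(0.0°)) = 50.4 V
  V2 = 9.55·(cos(7.9°) + j·sin(7.9°)) = 9.459 + j1.313 V
  V3 = 6.95·(cos(-174.3°) + j·sin(-174.3°)) = -6.916 - j0.6903 V
Step 2 — Sum components: V_total = 52.94 + j0.6223 V.
Step 3 — Convert to polar: |V_total| = 52.95 V, ∠V_total = 0.7°.

V_total = 52.95∠0.7° V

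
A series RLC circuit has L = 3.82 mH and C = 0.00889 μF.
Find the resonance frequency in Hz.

Step 1 — Resonance condition Im(Z)=0 gives ω₀ = 1/√(LC).
Step 2 — ω₀ = 1/√(0.00382·8.89e-09) = 1.716e+05 rad/s.
Step 3 — f₀ = ω₀/(2π) = 2.731e+04 Hz.

f₀ = 2.731e+04 Hz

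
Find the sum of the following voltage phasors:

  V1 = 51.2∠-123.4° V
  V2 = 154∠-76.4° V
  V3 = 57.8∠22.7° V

Step 1 — Convert each phasor to rectangular form:
  V1 = 51.2·(cos(-123.4°) + j·sin(-123.4°)) = -28.18 - j42.74 V
  V2 = 154·(cos(-76.4°) + j·sin(-76.4°)) = 36.21 - j149.7 V
  V3 = 57.8·(cos(22.7°) + j·sin(22.7°)) = 53.32 + j22.31 V
Step 2 — Sum components: V_total = 61.35 - j170.1 V.
Step 3 — Convert to polar: |V_total| = 180.8 V, ∠V_total = -70.2°.

V_total = 180.8∠-70.2° V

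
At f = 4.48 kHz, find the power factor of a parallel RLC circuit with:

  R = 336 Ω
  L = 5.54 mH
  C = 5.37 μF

Step 1 — Angular frequency: ω = 2π·f = 2π·4480 = 2.815e+04 rad/s.
Step 2 — Component impedances:
  R: Z = R = 336 Ω
  L: Z = jωL = j·2.815e+04·0.00554 = 0 + j155.9 Ω
  C: Z = 1/(jωC) = -j/(ω·C) = 0 - j6.616 Ω
Step 3 — Parallel combination: 1/Z_total = 1/R + 1/L + 1/C; Z_total = 0.142 - j6.906 Ω = 6.907∠-88.8° Ω.
Step 4 — Power factor: PF = cos(φ) = Re(Z)/|Z| = 0.142/6.907 = 0.02056.
Step 5 — Type: Im(Z) = -6.906 ⇒ leading (phase φ = -88.8°).

PF = 0.02056 (leading, φ = -88.8°)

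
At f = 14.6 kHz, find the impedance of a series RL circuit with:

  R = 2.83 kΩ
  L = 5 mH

Step 1 — Angular frequency: ω = 2π·f = 2π·1.46e+04 = 9.173e+04 rad/s.
Step 2 — Component impedances:
  R: Z = R = 2830 Ω
  L: Z = jωL = j·9.173e+04·0.005 = 0 + j458.7 Ω
Step 3 — Series combination: Z_total = R + L = 2830 + j458.7 Ω = 2867∠9.2° Ω.

Z = 2830 + j458.7 Ω = 2867∠9.2° Ω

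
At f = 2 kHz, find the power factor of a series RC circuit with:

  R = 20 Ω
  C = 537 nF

Step 1 — Angular frequency: ω = 2π·f = 2π·2000 = 1.257e+04 rad/s.
Step 2 — Component impedances:
  R: Z = R = 20 Ω
  C: Z = 1/(jωC) = -j/(ω·C) = 0 - j148.2 Ω
Step 3 — Series combination: Z_total = R + C = 20 - j148.2 Ω = 149.5∠-82.3° Ω.
Step 4 — Power factor: PF = cos(φ) = Re(Z)/|Z| = 20/149.5 = 0.1338.
Step 5 — Type: Im(Z) = -148.2 ⇒ leading (phase φ = -82.3°).

PF = 0.1338 (leading, φ = -82.3°)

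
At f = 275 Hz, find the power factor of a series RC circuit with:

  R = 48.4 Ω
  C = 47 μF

Step 1 — Angular frequency: ω = 2π·f = 2π·275 = 1728 rad/s.
Step 2 — Component impedances:
  R: Z = R = 48.4 Ω
  C: Z = 1/(jωC) = -j/(ω·C) = 0 - j12.31 Ω
Step 3 — Series combination: Z_total = R + C = 48.4 - j12.31 Ω = 49.94∠-14.3° Ω.
Step 4 — Power factor: PF = cos(φ) = Re(Z)/|Z| = 48.4/49.942 = 0.9691.
Step 5 — Type: Im(Z) = -12.31 ⇒ leading (phase φ = -14.3°).

PF = 0.9691 (leading, φ = -14.3°)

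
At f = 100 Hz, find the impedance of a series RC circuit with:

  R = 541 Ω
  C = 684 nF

Step 1 — Angular frequency: ω = 2π·f = 2π·100 = 628.3 rad/s.
Step 2 — Component impedances:
  R: Z = R = 541 Ω
  C: Z = 1/(jωC) = -j/(ω·C) = 0 - j2327 Ω
Step 3 — Series combination: Z_total = R + C = 541 - j2327 Ω = 2389∠-76.9° Ω.

Z = 541 - j2327 Ω = 2389∠-76.9° Ω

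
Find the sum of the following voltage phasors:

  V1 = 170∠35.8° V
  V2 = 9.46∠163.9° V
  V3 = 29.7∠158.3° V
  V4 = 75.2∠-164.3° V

Step 1 — Convert each phasor to rectangular form:
  V1 = 170·(cos(35.8°) + j·sin(35.8°)) = 137.9 + j99.44 V
  V2 = 9.46·(cos(163.9°) + j·sin(163.9°)) = -9.089 + j2.623 V
  V3 = 29.7·(cos(158.3°) + j·sin(158.3°)) = -27.6 + j10.98 V
  V4 = 75.2·(cos(-164.3°) + j·sin(-164.3°)) = -72.39 - j20.35 V
Step 2 — Sum components: V_total = 28.8 + j92.7 V.
Step 3 — Convert to polar: |V_total| = 97.07 V, ∠V_total = 72.7°.

V_total = 97.07∠72.7° V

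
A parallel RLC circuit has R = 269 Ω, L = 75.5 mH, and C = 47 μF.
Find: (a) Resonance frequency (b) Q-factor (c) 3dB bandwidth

Step 1 — Resonance: ω₀ = 1/√(LC) = 1/√(0.0755·4.7e-05) = 530.9 rad/s.
Step 2 — f₀ = ω₀/(2π) = 84.49 Hz.
Step 3 — Parallel Q: Q = R/(ω₀L) = 269/(530.9·0.0755) = 6.712.
Step 4 — Bandwidth: Δω = ω₀/Q = 79.1 rad/s; BW = Δω/(2π) = 12.59 Hz.

(a) f₀ = 84.49 Hz  (b) Q = 6.712  (c) BW = 12.59 Hz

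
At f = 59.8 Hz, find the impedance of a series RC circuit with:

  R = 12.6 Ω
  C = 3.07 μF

Step 1 — Angular frequency: ω = 2π·f = 2π·59.8 = 375.7 rad/s.
Step 2 — Component impedances:
  R: Z = R = 12.6 Ω
  C: Z = 1/(jωC) = -j/(ω·C) = 0 - j866.9 Ω
Step 3 — Series combination: Z_total = R + C = 12.6 - j866.9 Ω = 867∠-89.2° Ω.

Z = 12.6 - j866.9 Ω = 867∠-89.2° Ω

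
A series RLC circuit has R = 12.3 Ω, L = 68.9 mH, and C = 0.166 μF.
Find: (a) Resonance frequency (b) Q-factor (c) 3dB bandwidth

Step 1 — Resonance condition Im(Z)=0 gives ω₀ = 1/√(LC).
Step 2 — ω₀ = 1/√(0.0689·1.66e-07) = 9351 rad/s.
Step 3 — f₀ = ω₀/(2π) = 1488 Hz.
Step 4 — Series Q: Q = ω₀L/R = 9351·0.0689/12.3 = 52.38.
Step 5 — 3dB bandwidth: Δω = ω₀/Q = 178.5 rad/s; BW = Δω/(2π) = 28.41 Hz.

(a) f₀ = 1488 Hz  (b) Q = 52.38  (c) BW = 28.41 Hz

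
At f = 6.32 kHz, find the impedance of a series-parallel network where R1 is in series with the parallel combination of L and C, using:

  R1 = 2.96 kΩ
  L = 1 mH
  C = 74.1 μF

Step 1 — Angular frequency: ω = 2π·f = 2π·6320 = 3.971e+04 rad/s.
Step 2 — Component impedances:
  R1: Z = R = 2960 Ω
  L: Z = jωL = j·3.971e+04·0.001 = 0 + j39.71 Ω
  C: Z = 1/(jωC) = -j/(ω·C) = 0 - j0.3398 Ω
Step 3 — Parallel branch: L || C = 1/(1/L + 1/C) = 0 - j0.3428 Ω.
Step 4 — Series with R1: Z_total = R1 + (L || C) = 2960 - j0.3428 Ω = 2960∠-0.0° Ω.

Z = 2960 - j0.3428 Ω = 2960∠-0.0° Ω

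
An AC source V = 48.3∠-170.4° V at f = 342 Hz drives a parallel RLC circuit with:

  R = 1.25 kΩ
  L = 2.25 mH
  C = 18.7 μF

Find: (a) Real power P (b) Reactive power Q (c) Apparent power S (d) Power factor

Step 1 — Angular frequency: ω = 2π·f = 2π·342 = 2149 rad/s.
Step 2 — Component impedances:
  R: Z = R = 1250 Ω
  L: Z = jωL = j·2149·0.00225 = 0 + j4.835 Ω
  C: Z = 1/(jωC) = -j/(ω·C) = 0 - j24.89 Ω
Step 3 — Parallel combination: 1/Z_total = 1/R + 1/L + 1/C; Z_total = 0.02881 + j6.001 Ω = 6.001∠89.7° Ω.
Step 4 — Source phasor: V = 48.3∠-170.4° V = -47.62 - j8.055 V.
Step 5 — Current: I = V / Z = -1.38 + j7.93 A = 8.049∠99.9° A.
Step 6 — Complex power: S = V·I* = 1.866 + j388.8 VA.
Step 7 — Real power: P = Re(S) = 1.866 W.
Step 8 — Reactive power: Q = Im(S) = 388.8 VAR.
Step 9 — Apparent power: |S| = 388.8 VA.
Step 10 — Power factor: PF = P/|S| = 0.004801 (lagging).

(a) P = 1.866 W  (b) Q = 388.8 VAR  (c) S = 388.8 VA  (d) PF = 0.004801 (lagging)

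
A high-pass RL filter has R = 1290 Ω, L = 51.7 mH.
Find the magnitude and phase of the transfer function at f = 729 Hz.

Step 1 — Angular frequency: ω = 2π·729 = 4580 rad/s.
Step 2 — Transfer function: H(jω) = jωL/(R + jωL).
Step 3 — Numerator jωL = j·236.8; denominator R + jωL = 1290 + j236.8.
Step 4 — H = 0.0326 + j0.1776.
Step 5 — Magnitude: |H| = 0.1806 (-14.9 dB); phase: φ = 79.6°.

|H| = 0.1806 (-14.9 dB), φ = 79.6°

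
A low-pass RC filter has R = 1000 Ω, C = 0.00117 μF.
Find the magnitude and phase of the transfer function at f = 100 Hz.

Step 1 — Angular frequency: ω = 2π·100 = 628.3 rad/s.
Step 2 — Transfer function: H(jω) = 1/(1 + jωRC).
Step 3 — Denominator: 1 + jωRC = 1 + j·628.3·1000·1.17e-09 = 1 + j0.0007351.
Step 4 — H = 1 - j0.0007351.
Step 5 — Magnitude: |H| = 1 (-0.0 dB); phase: φ = -0.0°.

|H| = 1 (-0.0 dB), φ = -0.0°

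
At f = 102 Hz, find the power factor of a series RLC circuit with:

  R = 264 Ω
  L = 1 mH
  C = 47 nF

Step 1 — Angular frequency: ω = 2π·f = 2π·102 = 640.9 rad/s.
Step 2 — Component impedances:
  R: Z = R = 264 Ω
  L: Z = jωL = j·640.9·0.001 = 0 + j0.6409 Ω
  C: Z = 1/(jωC) = -j/(ω·C) = 0 - j3.32e+04 Ω
Step 3 — Series combination: Z_total = R + L + C = 264 - j3.32e+04 Ω = 3.32e+04∠-89.5° Ω.
Step 4 — Power factor: PF = cos(φ) = Re(Z)/|Z| = 264/3.32e+04 = 0.007952.
Step 5 — Type: Im(Z) = -3.32e+04 ⇒ leading (phase φ = -89.5°).

PF = 0.007952 (leading, φ = -89.5°)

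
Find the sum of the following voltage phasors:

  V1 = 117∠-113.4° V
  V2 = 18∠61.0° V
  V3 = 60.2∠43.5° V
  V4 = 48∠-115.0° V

Step 1 — Convert each phasor to rectangular form:
  V1 = 117·(cos(-113.4°) + j·sin(-113.4°)) = -46.47 - j107.4 V
  V2 = 18·(cos(61.0°) + j·sin(61.0°)) = 8.727 + j15.74 V
  V3 = 60.2·(cos(43.5°) + j·sin(43.5°)) = 43.67 + j41.44 V
  V4 = 48·(cos(-115.0°) + j·sin(-115.0°)) = -20.29 - j43.5 V
Step 2 — Sum components: V_total = -14.36 - j93.7 V.
Step 3 — Convert to polar: |V_total| = 94.79 V, ∠V_total = -98.7°.

V_total = 94.79∠-98.7° V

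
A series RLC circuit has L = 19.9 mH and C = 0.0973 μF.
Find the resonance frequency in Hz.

Step 1 — Resonance condition Im(Z)=0 gives ω₀ = 1/√(LC).
Step 2 — ω₀ = 1/√(0.0199·9.73e-08) = 2.273e+04 rad/s.
Step 3 — f₀ = ω₀/(2π) = 3617 Hz.

f₀ = 3617 Hz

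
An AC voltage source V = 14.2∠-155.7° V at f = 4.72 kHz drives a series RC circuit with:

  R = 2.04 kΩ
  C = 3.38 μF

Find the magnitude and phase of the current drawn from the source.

Step 1 — Angular frequency: ω = 2π·f = 2π·4720 = 2.966e+04 rad/s.
Step 2 — Component impedances:
  R: Z = R = 2040 Ω
  C: Z = 1/(jωC) = -j/(ω·C) = 0 - j9.976 Ω
Step 3 — Series combination: Z_total = R + C = 2040 - j9.976 Ω = 2040∠-0.3° Ω.
Step 4 — Source phasor: V = 14.2∠-155.7° V = -12.94 - j5.844 V.
Step 5 — Ohm's law: I = V / Z_total = (-12.94 - j5.844) / (2040 - j9.976) = -0.00633 - j0.002895 A.
Step 6 — Convert to polar: |I| = 0.006961 A, ∠I = -155.4°.

I = 0.006961∠-155.4° A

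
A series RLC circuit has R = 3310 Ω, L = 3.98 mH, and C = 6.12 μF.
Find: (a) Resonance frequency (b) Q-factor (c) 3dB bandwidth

Step 1 — Resonance: ω₀ = 1/√(LC) = 1/√(0.00398·6.12e-06) = 6407 rad/s.
Step 2 — f₀ = ω₀/(2π) = 1020 Hz.
Step 3 — Series Q: Q = ω₀L/R = 6407·0.00398/3310 = 0.007704.
Step 4 — Bandwidth: Δω = ω₀/Q = 8.317e+05 rad/s; BW = Δω/(2π) = 1.324e+05 Hz.

(a) f₀ = 1020 Hz  (b) Q = 0.007704  (c) BW = 1.324e+05 Hz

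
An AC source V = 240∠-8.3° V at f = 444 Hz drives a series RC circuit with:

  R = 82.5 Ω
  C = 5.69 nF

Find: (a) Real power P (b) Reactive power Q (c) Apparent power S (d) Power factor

Step 1 — Angular frequency: ω = 2π·f = 2π·444 = 2790 rad/s.
Step 2 — Component impedances:
  R: Z = R = 82.5 Ω
  C: Z = 1/(jωC) = -j/(ω·C) = 0 - j6.3e+04 Ω
Step 3 — Series combination: Z_total = R + C = 82.5 - j6.3e+04 Ω = 6.3e+04∠-89.9° Ω.
Step 4 — Source phasor: V = 240∠-8.3° V = 237.5 - j34.65 V.
Step 5 — Current: I = V / Z = 0.0005549 + j0.003769 A = 0.00381∠81.6° A.
Step 6 — Complex power: S = V·I* = 0.001197 - j0.9143 VA.
Step 7 — Real power: P = Re(S) = 0.001197 W.
Step 8 — Reactive power: Q = Im(S) = -0.9143 VAR.
Step 9 — Apparent power: |S| = 0.9143 VA.
Step 10 — Power factor: PF = P/|S| = 0.00131 (leading).

(a) P = 0.001197 W  (b) Q = -0.9143 VAR  (c) S = 0.9143 VA  (d) PF = 0.00131 (leading)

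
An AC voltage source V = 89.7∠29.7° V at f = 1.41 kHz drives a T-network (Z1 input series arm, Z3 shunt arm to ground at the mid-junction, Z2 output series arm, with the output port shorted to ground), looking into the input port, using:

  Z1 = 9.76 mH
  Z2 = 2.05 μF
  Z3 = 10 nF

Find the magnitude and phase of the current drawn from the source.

Step 1 — Angular frequency: ω = 2π·f = 2π·1410 = 8859 rad/s.
Step 2 — Component impedances:
  Z1: Z = jωL = j·8859·0.00976 = 0 + j86.47 Ω
  Z2: Z = 1/(jωC) = -j/(ω·C) = 0 - j55.06 Ω
  Z3: Z = 1/(jωC) = -j/(ω·C) = 0 - j1.129e+04 Ω
Step 3 — With the output port shorted to ground, the output series arm Z2 runs from the junction to ground; the shunt arm Z3 also runs from the junction to ground. They appear in parallel: Z3 || Z2 = 0 - j54.79 Ω.
Step 4 — Series with input arm Z1: Z_in = Z1 + (Z3 || Z2) = 0 + j31.67 Ω = 31.67∠90.0° Ω.
Step 5 — Source phasor: V = 89.7∠29.7° V = 77.92 + j44.44 V.
Step 6 — Ohm's law: I = V / Z_total = (77.92 + j44.44) / (0 + j31.67) = 1.403 - j2.46 A.
Step 7 — Convert to polar: |I| = 2.832 A, ∠I = -60.3°.

I = 2.832∠-60.3° A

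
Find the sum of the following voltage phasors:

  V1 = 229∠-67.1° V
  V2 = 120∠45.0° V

Step 1 — Convert each phasor to rectangular form:
  V1 = 229·(cos(-67.1°) + j·sin(-67.1°)) = 89.11 - j211 V
  V2 = 120·(cos(45.0°) + j·sin(45.0°)) = 84.85 + j84.85 V
Step 2 — Sum components: V_total = 174 - j126.1 V.
Step 3 — Convert to polar: |V_total| = 214.9 V, ∠V_total = -35.9°.

V_total = 214.9∠-35.9° V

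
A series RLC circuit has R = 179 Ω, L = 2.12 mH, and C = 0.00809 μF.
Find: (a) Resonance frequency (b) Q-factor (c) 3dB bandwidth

Step 1 — Resonance: ω₀ = 1/√(LC) = 1/√(0.00212·8.09e-09) = 2.415e+05 rad/s.
Step 2 — f₀ = ω₀/(2π) = 3.843e+04 Hz.
Step 3 — Series Q: Q = ω₀L/R = 2.415e+05·0.00212/179 = 2.86.
Step 4 — Bandwidth: Δω = ω₀/Q = 8.443e+04 rad/s; BW = Δω/(2π) = 1.344e+04 Hz.

(a) f₀ = 3.843e+04 Hz  (b) Q = 2.86  (c) BW = 1.344e+04 Hz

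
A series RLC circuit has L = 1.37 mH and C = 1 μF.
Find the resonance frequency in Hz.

Step 1 — Resonance condition Im(Z)=0 gives ω₀ = 1/√(LC).
Step 2 — ω₀ = 1/√(0.00137·1e-06) = 2.702e+04 rad/s.
Step 3 — f₀ = ω₀/(2π) = 4300 Hz.

f₀ = 4300 Hz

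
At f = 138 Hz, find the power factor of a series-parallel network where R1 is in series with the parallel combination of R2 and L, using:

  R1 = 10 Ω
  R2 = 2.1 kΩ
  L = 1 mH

Step 1 — Angular frequency: ω = 2π·f = 2π·138 = 867.1 rad/s.
Step 2 — Component impedances:
  R1: Z = R = 10 Ω
  R2: Z = R = 2100 Ω
  L: Z = jωL = j·867.1·0.001 = 0 + j0.8671 Ω
Step 3 — Parallel branch: R2 || L = 1/(1/R2 + 1/L) = 0.000358 + j0.8671 Ω.
Step 4 — Series with R1: Z_total = R1 + (R2 || L) = 10 + j0.8671 Ω = 10.04∠5.0° Ω.
Step 5 — Power factor: PF = cos(φ) = Re(Z)/|Z| = 10.0004/10.0379 = 0.9963.
Step 6 — Type: Im(Z) = 0.8671 ⇒ lagging (phase φ = 5.0°).

PF = 0.9963 (lagging, φ = 5.0°)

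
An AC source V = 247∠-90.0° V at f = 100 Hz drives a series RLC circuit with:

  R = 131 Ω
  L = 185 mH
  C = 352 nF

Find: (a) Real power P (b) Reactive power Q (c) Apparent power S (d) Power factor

Step 1 — Angular frequency: ω = 2π·f = 2π·100 = 628.3 rad/s.
Step 2 — Component impedances:
  R: Z = R = 131 Ω
  L: Z = jωL = j·628.3·0.185 = 0 + j116.2 Ω
  C: Z = 1/(jωC) = -j/(ω·C) = 0 - j4521 Ω
Step 3 — Series combination: Z_total = R + L + C = 131 - j4405 Ω = 4407∠-88.3° Ω.
Step 4 — Source phasor: V = 247∠-90.0° V = 0 - j247 V.
Step 5 — Current: I = V / Z = 0.05602 - j0.001666 A = 0.05605∠-1.7° A.
Step 6 — Complex power: S = V·I* = 0.4115 - j13.84 VA.
Step 7 — Real power: P = Re(S) = 0.4115 W.
Step 8 — Reactive power: Q = Im(S) = -13.84 VAR.
Step 9 — Apparent power: |S| = 13.84 VA.
Step 10 — Power factor: PF = P/|S| = 0.02972 (leading).

(a) P = 0.4115 W  (b) Q = -13.84 VAR  (c) S = 13.84 VA  (d) PF = 0.02972 (leading)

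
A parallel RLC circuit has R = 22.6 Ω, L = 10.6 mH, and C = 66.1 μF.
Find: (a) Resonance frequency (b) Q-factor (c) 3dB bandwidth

Step 1 — Resonance: ω₀ = 1/√(LC) = 1/√(0.0106·6.61e-05) = 1195 rad/s.
Step 2 — f₀ = ω₀/(2π) = 190.1 Hz.
Step 3 — Parallel Q: Q = R/(ω₀L) = 22.6/(1195·0.0106) = 1.785.
Step 4 — Bandwidth: Δω = ω₀/Q = 669.4 rad/s; BW = Δω/(2π) = 106.5 Hz.

(a) f₀ = 190.1 Hz  (b) Q = 1.785  (c) BW = 106.5 Hz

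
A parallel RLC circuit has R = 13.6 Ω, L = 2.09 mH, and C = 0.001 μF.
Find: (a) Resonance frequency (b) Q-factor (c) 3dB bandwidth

Step 1 — Resonance: ω₀ = 1/√(LC) = 1/√(0.00209·1e-09) = 6.917e+05 rad/s.
Step 2 — f₀ = ω₀/(2π) = 1.101e+05 Hz.
Step 3 — Parallel Q: Q = R/(ω₀L) = 13.6/(6.917e+05·0.00209) = 0.009407.
Step 4 — Bandwidth: Δω = ω₀/Q = 7.353e+07 rad/s; BW = Δω/(2π) = 1.17e+07 Hz.

(a) f₀ = 1.101e+05 Hz  (b) Q = 0.009407  (c) BW = 1.17e+07 Hz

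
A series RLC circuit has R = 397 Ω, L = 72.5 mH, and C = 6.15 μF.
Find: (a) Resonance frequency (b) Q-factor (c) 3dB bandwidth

Step 1 — Resonance: ω₀ = 1/√(LC) = 1/√(0.0725·6.15e-06) = 1498 rad/s.
Step 2 — f₀ = ω₀/(2π) = 238.3 Hz.
Step 3 — Series Q: Q = ω₀L/R = 1498·0.0725/397 = 0.2735.
Step 4 — Bandwidth: Δω = ω₀/Q = 5476 rad/s; BW = Δω/(2π) = 871.5 Hz.

(a) f₀ = 238.3 Hz  (b) Q = 0.2735  (c) BW = 871.5 Hz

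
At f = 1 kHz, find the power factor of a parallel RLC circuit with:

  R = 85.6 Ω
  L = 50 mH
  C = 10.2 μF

Step 1 — Angular frequency: ω = 2π·f = 2π·1000 = 6283 rad/s.
Step 2 — Component impedances:
  R: Z = R = 85.6 Ω
  L: Z = jωL = j·6283·0.05 = 0 + j314.2 Ω
  C: Z = 1/(jωC) = -j/(ω·C) = 0 - j15.6 Ω
Step 3 — Parallel combination: 1/Z_total = 1/R + 1/L + 1/C; Z_total = 3.038 - j15.84 Ω = 16.12∠-79.1° Ω.
Step 4 — Power factor: PF = cos(φ) = Re(Z)/|Z| = 3.0376/16.125 = 0.1884.
Step 5 — Type: Im(Z) = -15.84 ⇒ leading (phase φ = -79.1°).

PF = 0.1884 (leading, φ = -79.1°)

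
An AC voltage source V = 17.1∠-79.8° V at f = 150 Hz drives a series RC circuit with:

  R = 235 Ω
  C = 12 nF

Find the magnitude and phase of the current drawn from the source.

Step 1 — Angular frequency: ω = 2π·f = 2π·150 = 942.5 rad/s.
Step 2 — Component impedances:
  R: Z = R = 235 Ω
  C: Z = 1/(jωC) = -j/(ω·C) = 0 - j8.842e+04 Ω
Step 3 — Series combination: Z_total = R + C = 235 - j8.842e+04 Ω = 8.842e+04∠-89.8° Ω.
Step 4 — Source phasor: V = 17.1∠-79.8° V = 3.028 - j16.83 V.
Step 5 — Ohm's law: I = V / Z_total = (3.028 - j16.83) / (235 - j8.842e+04) = 0.0001904 + j3.374e-05 A.
Step 6 — Convert to polar: |I| = 0.0001934 A, ∠I = 10.0°.

I = 0.0001934∠10.0° A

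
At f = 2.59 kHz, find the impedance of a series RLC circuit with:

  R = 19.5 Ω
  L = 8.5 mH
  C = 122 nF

Step 1 — Angular frequency: ω = 2π·f = 2π·2590 = 1.627e+04 rad/s.
Step 2 — Component impedances:
  R: Z = R = 19.5 Ω
  L: Z = jωL = j·1.627e+04·0.0085 = 0 + j138.3 Ω
  C: Z = 1/(jωC) = -j/(ω·C) = 0 - j503.7 Ω
Step 3 — Series combination: Z_total = R + L + C = 19.5 - j365.4 Ω = 365.9∠-86.9° Ω.

Z = 19.5 - j365.4 Ω = 365.9∠-86.9° Ω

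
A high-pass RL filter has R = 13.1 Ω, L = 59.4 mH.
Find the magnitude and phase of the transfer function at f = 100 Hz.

Step 1 — Angular frequency: ω = 2π·100 = 628.3 rad/s.
Step 2 — Transfer function: H(jω) = jωL/(R + jωL).
Step 3 — Numerator jωL = j·37.32; denominator R + jωL = 13.1 + j37.32.
Step 4 — H = 0.8903 + j0.3125.
Step 5 — Magnitude: |H| = 0.9436 (-0.5 dB); phase: φ = 19.3°.

|H| = 0.9436 (-0.5 dB), φ = 19.3°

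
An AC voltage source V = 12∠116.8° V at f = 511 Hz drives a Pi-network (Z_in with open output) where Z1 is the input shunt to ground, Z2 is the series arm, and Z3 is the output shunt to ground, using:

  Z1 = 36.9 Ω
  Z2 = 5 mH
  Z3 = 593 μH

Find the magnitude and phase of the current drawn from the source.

Step 1 — Angular frequency: ω = 2π·f = 2π·511 = 3211 rad/s.
Step 2 — Component impedances:
  Z1: Z = R = 36.9 Ω
  Z2: Z = jωL = j·3211·0.005 = 0 + j16.05 Ω
  Z3: Z = jωL = j·3211·0.000593 = 0 + j1.904 Ω
Step 3 — With open output, the series arm Z2 and the output shunt Z3 appear in series to ground: Z2 + Z3 = 0 + j17.96 Ω.
Step 4 — Parallel with input shunt Z1: Z_in = Z1 || (Z2 + Z3) = 7.066 + j14.52 Ω = 16.15∠64.0° Ω.
Step 5 — Source phasor: V = 12∠116.8° V = -5.411 + j10.71 V.
Step 6 — Ohm's law: I = V / Z_total = (-5.411 + j10.71) / (7.066 + j14.52) = 0.4498 + j0.5916 A.
Step 7 — Convert to polar: |I| = 0.7432 A, ∠I = 52.8°.

I = 0.7432∠52.8° A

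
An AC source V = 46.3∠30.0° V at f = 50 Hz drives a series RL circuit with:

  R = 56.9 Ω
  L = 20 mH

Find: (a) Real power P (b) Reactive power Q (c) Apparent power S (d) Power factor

Step 1 — Angular frequency: ω = 2π·f = 2π·50 = 314.2 rad/s.
Step 2 — Component impedances:
  R: Z = R = 56.9 Ω
  L: Z = jωL = j·314.2·0.02 = 0 + j6.283 Ω
Step 3 — Series combination: Z_total = R + L = 56.9 + j6.283 Ω = 57.25∠6.3° Ω.
Step 4 — Source phasor: V = 46.3∠30.0° V = 40.1 + j23.15 V.
Step 5 — Current: I = V / Z = 0.7406 + j0.3251 A = 0.8088∠23.7° A.
Step 6 — Complex power: S = V·I* = 37.22 + j4.11 VA.
Step 7 — Real power: P = Re(S) = 37.22 W.
Step 8 — Reactive power: Q = Im(S) = 4.11 VAR.
Step 9 — Apparent power: |S| = 37.45 VA.
Step 10 — Power factor: PF = P/|S| = 0.994 (lagging).

(a) P = 37.22 W  (b) Q = 4.11 VAR  (c) S = 37.45 VA  (d) PF = 0.994 (lagging)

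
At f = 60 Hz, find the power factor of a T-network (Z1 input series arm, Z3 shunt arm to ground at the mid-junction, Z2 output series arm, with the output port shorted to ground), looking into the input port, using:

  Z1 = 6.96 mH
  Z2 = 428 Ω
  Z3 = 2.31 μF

Step 1 — Angular frequency: ω = 2π·f = 2π·60 = 377 rad/s.
Step 2 — Component impedances:
  Z1: Z = jωL = j·377·0.00696 = 0 + j2.624 Ω
  Z2: Z = R = 428 Ω
  Z3: Z = 1/(jωC) = -j/(ω·C) = 0 - j1148 Ω
Step 3 — With the output port shorted to ground, the output series arm Z2 runs from the junction to ground; the shunt arm Z3 also runs from the junction to ground. They appear in parallel: Z3 || Z2 = 375.8 - j140.1 Ω.
Step 4 — Series with input arm Z1: Z_in = Z1 + (Z3 || Z2) = 375.8 - j137.4 Ω = 400.1∠-20.1° Ω.
Step 5 — Power factor: PF = cos(φ) = Re(Z)/|Z| = 375.794/400.139 = 0.9392.
Step 6 — Type: Im(Z) = -137.4 ⇒ leading (phase φ = -20.1°).

PF = 0.9392 (leading, φ = -20.1°)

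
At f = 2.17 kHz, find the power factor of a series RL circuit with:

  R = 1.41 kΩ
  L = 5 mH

Step 1 — Angular frequency: ω = 2π·f = 2π·2170 = 1.363e+04 rad/s.
Step 2 — Component impedances:
  R: Z = R = 1410 Ω
  L: Z = jωL = j·1.363e+04·0.005 = 0 + j68.17 Ω
Step 3 — Series combination: Z_total = R + L = 1410 + j68.17 Ω = 1412∠2.8° Ω.
Step 4 — Power factor: PF = cos(φ) = Re(Z)/|Z| = 1410/1411.65 = 0.9988.
Step 5 — Type: Im(Z) = 68.17 ⇒ lagging (phase φ = 2.8°).

PF = 0.9988 (lagging, φ = 2.8°)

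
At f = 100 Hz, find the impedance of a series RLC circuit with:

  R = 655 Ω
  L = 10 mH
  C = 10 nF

Step 1 — Angular frequency: ω = 2π·f = 2π·100 = 628.3 rad/s.
Step 2 — Component impedances:
  R: Z = R = 655 Ω
  L: Z = jωL = j·628.3·0.01 = 0 + j6.283 Ω
  C: Z = 1/(jωC) = -j/(ω·C) = 0 - j1.592e+05 Ω
Step 3 — Series combination: Z_total = R + L + C = 655 - j1.591e+05 Ω = 1.592e+05∠-89.8° Ω.

Z = 655 - j1.591e+05 Ω = 1.592e+05∠-89.8° Ω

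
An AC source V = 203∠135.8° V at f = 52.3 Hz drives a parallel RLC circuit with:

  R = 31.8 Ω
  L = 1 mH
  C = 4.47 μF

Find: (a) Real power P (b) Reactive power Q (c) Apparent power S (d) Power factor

Step 1 — Angular frequency: ω = 2π·f = 2π·52.3 = 328.6 rad/s.
Step 2 — Component impedances:
  R: Z = R = 31.8 Ω
  L: Z = jωL = j·328.6·0.001 = 0 + j0.3286 Ω
  C: Z = 1/(jωC) = -j/(ω·C) = 0 - j680.8 Ω
Step 3 — Parallel combination: 1/Z_total = 1/R + 1/L + 1/C; Z_total = 0.003399 + j0.3287 Ω = 0.3288∠89.4° Ω.
Step 4 — Source phasor: V = 203∠135.8° V = -145.5 + j141.5 V.
Step 5 — Current: I = V / Z = 425.9 + j447.1 A = 617.5∠46.4° A.
Step 6 — Complex power: S = V·I* = 1296 + j1.253e+05 VA.
Step 7 — Real power: P = Re(S) = 1296 W.
Step 8 — Reactive power: Q = Im(S) = 1.253e+05 VAR.
Step 9 — Apparent power: |S| = 1.253e+05 VA.
Step 10 — Power factor: PF = P/|S| = 0.01034 (lagging).

(a) P = 1296 W  (b) Q = 1.253e+05 VAR  (c) S = 1.253e+05 VA  (d) PF = 0.01034 (lagging)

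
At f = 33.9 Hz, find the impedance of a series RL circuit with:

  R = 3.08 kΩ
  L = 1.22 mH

Step 1 — Angular frequency: ω = 2π·f = 2π·33.9 = 213 rad/s.
Step 2 — Component impedances:
  R: Z = R = 3080 Ω
  L: Z = jωL = j·213·0.00122 = 0 + j0.2599 Ω
Step 3 — Series combination: Z_total = R + L = 3080 + j0.2599 Ω = 3080∠0.0° Ω.

Z = 3080 + j0.2599 Ω = 3080∠0.0° Ω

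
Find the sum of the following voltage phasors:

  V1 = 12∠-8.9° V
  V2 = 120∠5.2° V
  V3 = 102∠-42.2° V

Step 1 — Convert each phasor to rectangular form:
  V1 = 12·(cos(-8.9°) + j·sin(-8.9°)) = 11.86 - j1.857 V
  V2 = 120·(cos(5.2°) + j·sin(5.2°)) = 119.5 + j10.88 V
  V3 = 102·(cos(-42.2°) + j·sin(-42.2°)) = 75.56 - j68.52 V
Step 2 — Sum components: V_total = 206.9 - j59.5 V.
Step 3 — Convert to polar: |V_total| = 215.3 V, ∠V_total = -16.0°.

V_total = 215.3∠-16.0° V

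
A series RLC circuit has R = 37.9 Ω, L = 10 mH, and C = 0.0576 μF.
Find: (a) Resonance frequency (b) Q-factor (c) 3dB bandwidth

Step 1 — Resonance condition Im(Z)=0 gives ω₀ = 1/√(LC).
Step 2 — ω₀ = 1/√(0.01·5.76e-08) = 4.167e+04 rad/s.
Step 3 — f₀ = ω₀/(2π) = 6631 Hz.
Step 4 — Series Q: Q = ω₀L/R = 4.167e+04·0.01/37.9 = 10.99.
Step 5 — 3dB bandwidth: Δω = ω₀/Q = 3790 rad/s; BW = Δω/(2π) = 603.2 Hz.

(a) f₀ = 6631 Hz  (b) Q = 10.99  (c) BW = 603.2 Hz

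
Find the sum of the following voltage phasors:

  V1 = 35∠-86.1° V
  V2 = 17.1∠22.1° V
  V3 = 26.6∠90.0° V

Step 1 — Convert each phasor to rectangular form:
  V1 = 35·(cos(-86.1°) + j·sin(-86.1°)) = 2.381 - j34.92 V
  V2 = 17.1·(cos(22.1°) + j·sin(22.1°)) = 15.84 + j6.433 V
  V3 = 26.6·(cos(90.0°) + j·sin(90.0°)) = 0 + j26.6 V
Step 2 — Sum components: V_total = 18.22 - j1.886 V.
Step 3 — Convert to polar: |V_total| = 18.32 V, ∠V_total = -5.9°.

V_total = 18.32∠-5.9° V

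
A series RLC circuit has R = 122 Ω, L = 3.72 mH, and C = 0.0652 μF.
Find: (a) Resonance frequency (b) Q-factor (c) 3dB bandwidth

Step 1 — Resonance: ω₀ = 1/√(LC) = 1/√(0.00372·6.52e-08) = 6.421e+04 rad/s.
Step 2 — f₀ = ω₀/(2π) = 1.022e+04 Hz.
Step 3 — Series Q: Q = ω₀L/R = 6.421e+04·0.00372/122 = 1.958.
Step 4 — Bandwidth: Δω = ω₀/Q = 3.28e+04 rad/s; BW = Δω/(2π) = 5220 Hz.

(a) f₀ = 1.022e+04 Hz  (b) Q = 1.958  (c) BW = 5220 Hz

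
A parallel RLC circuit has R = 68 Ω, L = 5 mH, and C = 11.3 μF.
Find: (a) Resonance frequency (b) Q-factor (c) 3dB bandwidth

Step 1 — Resonance: ω₀ = 1/√(LC) = 1/√(0.005·1.13e-05) = 4207 rad/s.
Step 2 — f₀ = ω₀/(2π) = 669.6 Hz.
Step 3 — Parallel Q: Q = R/(ω₀L) = 68/(4207·0.005) = 3.233.
Step 4 — Bandwidth: Δω = ω₀/Q = 1301 rad/s; BW = Δω/(2π) = 207.1 Hz.

(a) f₀ = 669.6 Hz  (b) Q = 3.233  (c) BW = 207.1 Hz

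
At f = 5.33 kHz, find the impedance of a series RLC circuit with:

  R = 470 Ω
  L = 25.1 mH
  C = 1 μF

Step 1 — Angular frequency: ω = 2π·f = 2π·5330 = 3.349e+04 rad/s.
Step 2 — Component impedances:
  R: Z = R = 470 Ω
  L: Z = jωL = j·3.349e+04·0.0251 = 0 + j840.6 Ω
  C: Z = 1/(jωC) = -j/(ω·C) = 0 - j29.86 Ω
Step 3 — Series combination: Z_total = R + L + C = 470 + j810.7 Ω = 937.1∠59.9° Ω.

Z = 470 + j810.7 Ω = 937.1∠59.9° Ω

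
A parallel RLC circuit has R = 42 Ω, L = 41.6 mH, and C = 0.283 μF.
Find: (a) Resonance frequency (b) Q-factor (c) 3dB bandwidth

Step 1 — Resonance: ω₀ = 1/√(LC) = 1/√(0.0416·2.83e-07) = 9216 rad/s.
Step 2 — f₀ = ω₀/(2π) = 1467 Hz.
Step 3 — Parallel Q: Q = R/(ω₀L) = 42/(9216·0.0416) = 0.1095.
Step 4 — Bandwidth: Δω = ω₀/Q = 8.413e+04 rad/s; BW = Δω/(2π) = 1.339e+04 Hz.

(a) f₀ = 1467 Hz  (b) Q = 0.1095  (c) BW = 1.339e+04 Hz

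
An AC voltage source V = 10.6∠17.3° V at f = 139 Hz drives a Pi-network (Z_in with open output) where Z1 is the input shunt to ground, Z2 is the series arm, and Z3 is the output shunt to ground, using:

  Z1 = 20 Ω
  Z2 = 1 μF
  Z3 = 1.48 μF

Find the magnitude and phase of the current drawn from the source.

Step 1 — Angular frequency: ω = 2π·f = 2π·139 = 873.4 rad/s.
Step 2 — Component impedances:
  Z1: Z = R = 20 Ω
  Z2: Z = 1/(jωC) = -j/(ω·C) = 0 - j1145 Ω
  Z3: Z = 1/(jωC) = -j/(ω·C) = 0 - j773.6 Ω
Step 3 — With open output, the series arm Z2 and the output shunt Z3 appear in series to ground: Z2 + Z3 = 0 - j1919 Ω.
Step 4 — Parallel with input shunt Z1: Z_in = Z1 || (Z2 + Z3) = 20 - j0.2085 Ω = 20∠-0.6° Ω.
Step 5 — Source phasor: V = 10.6∠17.3° V = 10.12 + j3.152 V.
Step 6 — Ohm's law: I = V / Z_total = (10.12 + j3.152) / (20 - j0.2085) = 0.5044 + j0.1629 A.
Step 7 — Convert to polar: |I| = 0.53 A, ∠I = 17.9°.

I = 0.53∠17.9° A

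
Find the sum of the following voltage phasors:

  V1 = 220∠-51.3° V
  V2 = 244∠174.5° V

Step 1 — Convert each phasor to rectangular form:
  V1 = 220·(cos(-51.3°) + j·sin(-51.3°)) = 137.6 - j171.7 V
  V2 = 244·(cos(174.5°) + j·sin(174.5°)) = -242.9 + j23.39 V
Step 2 — Sum components: V_total = -105.3 - j148.3 V.
Step 3 — Convert to polar: |V_total| = 181.9 V, ∠V_total = -125.4°.

V_total = 181.9∠-125.4° V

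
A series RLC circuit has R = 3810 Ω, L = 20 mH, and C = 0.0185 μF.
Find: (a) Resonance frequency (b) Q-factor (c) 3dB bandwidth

Step 1 — Resonance: ω₀ = 1/√(LC) = 1/√(0.02·1.85e-08) = 5.199e+04 rad/s.
Step 2 — f₀ = ω₀/(2π) = 8274 Hz.
Step 3 — Series Q: Q = ω₀L/R = 5.199e+04·0.02/3810 = 0.2729.
Step 4 — Bandwidth: Δω = ω₀/Q = 1.905e+05 rad/s; BW = Δω/(2π) = 3.032e+04 Hz.

(a) f₀ = 8274 Hz  (b) Q = 0.2729  (c) BW = 3.032e+04 Hz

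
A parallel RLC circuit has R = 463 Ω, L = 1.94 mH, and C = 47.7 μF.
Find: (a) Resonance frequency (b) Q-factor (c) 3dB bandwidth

Step 1 — Resonance: ω₀ = 1/√(LC) = 1/√(0.00194·4.77e-05) = 3287 rad/s.
Step 2 — f₀ = ω₀/(2π) = 523.2 Hz.
Step 3 — Parallel Q: Q = R/(ω₀L) = 463/(3287·0.00194) = 72.6.
Step 4 — Bandwidth: Δω = ω₀/Q = 45.28 rad/s; BW = Δω/(2π) = 7.206 Hz.

(a) f₀ = 523.2 Hz  (b) Q = 72.6  (c) BW = 7.206 Hz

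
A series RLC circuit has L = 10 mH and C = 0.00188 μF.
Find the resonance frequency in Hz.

Step 1 — Resonance condition Im(Z)=0 gives ω₀ = 1/√(LC).
Step 2 — ω₀ = 1/√(0.01·1.88e-09) = 2.306e+05 rad/s.
Step 3 — f₀ = ω₀/(2π) = 3.671e+04 Hz.

f₀ = 3.671e+04 Hz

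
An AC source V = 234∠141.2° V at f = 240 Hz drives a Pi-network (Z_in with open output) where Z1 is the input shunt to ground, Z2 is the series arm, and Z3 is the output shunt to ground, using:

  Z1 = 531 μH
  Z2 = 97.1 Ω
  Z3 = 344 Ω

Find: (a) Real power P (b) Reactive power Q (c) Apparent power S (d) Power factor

Step 1 — Angular frequency: ω = 2π·f = 2π·240 = 1508 rad/s.
Step 2 — Component impedances:
  Z1: Z = jωL = j·1508·0.000531 = 0 + j0.8007 Ω
  Z2: Z = R = 97.1 Ω
  Z3: Z = R = 344 Ω
Step 3 — With open output, the series arm Z2 and the output shunt Z3 appear in series to ground: Z2 + Z3 = 441.1 Ω.
Step 4 — Parallel with input shunt Z1: Z_in = Z1 || (Z2 + Z3) = 0.001454 + j0.8007 Ω = 0.8007∠89.9° Ω.
Step 5 — Source phasor: V = 234∠141.2° V = -182.4 + j146.6 V.
Step 6 — Current: I = V / Z = 182.7 + j228.1 A = 292.2∠51.3° A.
Step 7 — Complex power: S = V·I* = 124.1 + j6.838e+04 VA.
Step 8 — Real power: P = Re(S) = 124.1 W.
Step 9 — Reactive power: Q = Im(S) = 6.838e+04 VAR.
Step 10 — Apparent power: |S| = 6.838e+04 VA.
Step 11 — Power factor: PF = P/|S| = 0.001815 (lagging).

(a) P = 124.1 W  (b) Q = 6.838e+04 VAR  (c) S = 6.838e+04 VA  (d) PF = 0.001815 (lagging)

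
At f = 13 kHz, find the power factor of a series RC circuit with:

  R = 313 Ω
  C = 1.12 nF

Step 1 — Angular frequency: ω = 2π·f = 2π·1.3e+04 = 8.168e+04 rad/s.
Step 2 — Component impedances:
  R: Z = R = 313 Ω
  C: Z = 1/(jωC) = -j/(ω·C) = 0 - j1.093e+04 Ω
Step 3 — Series combination: Z_total = R + C = 313 - j1.093e+04 Ω = 1.094e+04∠-88.4° Ω.
Step 4 — Power factor: PF = cos(φ) = Re(Z)/|Z| = 313/10935 = 0.02862.
Step 5 — Type: Im(Z) = -1.093e+04 ⇒ leading (phase φ = -88.4°).

PF = 0.02862 (leading, φ = -88.4°)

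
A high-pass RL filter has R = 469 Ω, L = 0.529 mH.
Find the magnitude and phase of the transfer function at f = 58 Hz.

Step 1 — Angular frequency: ω = 2π·58 = 364.4 rad/s.
Step 2 — Transfer function: H(jω) = jωL/(R + jωL).
Step 3 — Numerator jωL = j·0.1928; denominator R + jωL = 469 + j0.1928.
Step 4 — H = 1.69e-07 + j0.000411.
Step 5 — Magnitude: |H| = 0.000411 (-67.7 dB); phase: φ = 90.0°.

|H| = 0.000411 (-67.7 dB), φ = 90.0°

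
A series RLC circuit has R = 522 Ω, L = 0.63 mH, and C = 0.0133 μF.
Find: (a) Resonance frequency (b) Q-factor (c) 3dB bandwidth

Step 1 — Resonance: ω₀ = 1/√(LC) = 1/√(0.00063·1.33e-08) = 3.455e+05 rad/s.
Step 2 — f₀ = ω₀/(2π) = 5.498e+04 Hz.
Step 3 — Series Q: Q = ω₀L/R = 3.455e+05·0.00063/522 = 0.4169.
Step 4 — Bandwidth: Δω = ω₀/Q = 8.286e+05 rad/s; BW = Δω/(2π) = 1.319e+05 Hz.

(a) f₀ = 5.498e+04 Hz  (b) Q = 0.4169  (c) BW = 1.319e+05 Hz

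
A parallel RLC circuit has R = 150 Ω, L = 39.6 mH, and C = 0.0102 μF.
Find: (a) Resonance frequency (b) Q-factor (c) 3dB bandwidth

Step 1 — Resonance: ω₀ = 1/√(LC) = 1/√(0.0396·1.02e-08) = 4.976e+04 rad/s.
Step 2 — f₀ = ω₀/(2π) = 7919 Hz.
Step 3 — Parallel Q: Q = R/(ω₀L) = 150/(4.976e+04·0.0396) = 0.07613.
Step 4 — Bandwidth: Δω = ω₀/Q = 6.536e+05 rad/s; BW = Δω/(2π) = 1.04e+05 Hz.

(a) f₀ = 7919 Hz  (b) Q = 0.07613  (c) BW = 1.04e+05 Hz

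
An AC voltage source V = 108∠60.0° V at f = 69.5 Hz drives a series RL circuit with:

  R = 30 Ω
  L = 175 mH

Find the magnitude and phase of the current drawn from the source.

Step 1 — Angular frequency: ω = 2π·f = 2π·69.5 = 436.7 rad/s.
Step 2 — Component impedances:
  R: Z = R = 30 Ω
  L: Z = jωL = j·436.7·0.175 = 0 + j76.42 Ω
Step 3 — Series combination: Z_total = R + L = 30 + j76.42 Ω = 82.1∠68.6° Ω.
Step 4 — Source phasor: V = 108∠60.0° V = 54 + j93.53 V.
Step 5 — Ohm's law: I = V / Z_total = (54 + j93.53) / (30 + j76.42) = 1.301 - j0.196 A.
Step 6 — Convert to polar: |I| = 1.316 A, ∠I = -8.6°.

I = 1.316∠-8.6° A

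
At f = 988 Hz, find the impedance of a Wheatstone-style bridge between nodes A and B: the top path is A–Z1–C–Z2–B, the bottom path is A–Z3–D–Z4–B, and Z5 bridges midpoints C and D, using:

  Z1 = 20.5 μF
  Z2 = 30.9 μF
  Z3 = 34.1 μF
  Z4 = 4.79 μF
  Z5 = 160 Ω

Step 1 — Angular frequency: ω = 2π·f = 2π·988 = 6208 rad/s.
Step 2 — Component impedances:
  Z1: Z = 1/(jωC) = -j/(ω·C) = 0 - j7.858 Ω
  Z2: Z = 1/(jωC) = -j/(ω·C) = 0 - j5.213 Ω
  Z3: Z = 1/(jωC) = -j/(ω·C) = 0 - j4.724 Ω
  Z4: Z = 1/(jωC) = -j/(ω·C) = 0 - j33.63 Ω
  Z5: Z = R = 160 Ω
Step 3 — Bridge requires nodal analysis (the Z5 bridge couples midpoints C and D, so the two paths cannot be reduced to a simple series/parallel combination). Setting node B to ground and injecting 1 A at node A, the 3-node admittance system at A, C, D solves to V_A = Z_AB = 0.1352 - j9.741 Ω = 9.742∠-89.2° Ω.

Z = 0.1352 - j9.741 Ω = 9.742∠-89.2° Ω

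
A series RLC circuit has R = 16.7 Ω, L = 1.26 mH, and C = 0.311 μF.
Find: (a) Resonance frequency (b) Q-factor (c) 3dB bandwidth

Step 1 — Resonance: ω₀ = 1/√(LC) = 1/√(0.00126·3.11e-07) = 5.052e+04 rad/s.
Step 2 — f₀ = ω₀/(2π) = 8040 Hz.
Step 3 — Series Q: Q = ω₀L/R = 5.052e+04·0.00126/16.7 = 3.811.
Step 4 — Bandwidth: Δω = ω₀/Q = 1.325e+04 rad/s; BW = Δω/(2π) = 2109 Hz.

(a) f₀ = 8040 Hz  (b) Q = 3.811  (c) BW = 2109 Hz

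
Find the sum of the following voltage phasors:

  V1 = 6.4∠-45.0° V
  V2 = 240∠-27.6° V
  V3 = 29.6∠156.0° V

Step 1 — Convert each phasor to rectangular form:
  V1 = 6.4·(cos(-45.0°) + j·sin(-45.0°)) = 4.525 - j4.525 V
  V2 = 240·(cos(-27.6°) + j·sin(-27.6°)) = 212.7 - j111.2 V
  V3 = 29.6·(cos(156.0°) + j·sin(156.0°)) = -27.04 + j12.04 V
Step 2 — Sum components: V_total = 190.2 - j103.7 V.
Step 3 — Convert to polar: |V_total| = 216.6 V, ∠V_total = -28.6°.

V_total = 216.6∠-28.6° V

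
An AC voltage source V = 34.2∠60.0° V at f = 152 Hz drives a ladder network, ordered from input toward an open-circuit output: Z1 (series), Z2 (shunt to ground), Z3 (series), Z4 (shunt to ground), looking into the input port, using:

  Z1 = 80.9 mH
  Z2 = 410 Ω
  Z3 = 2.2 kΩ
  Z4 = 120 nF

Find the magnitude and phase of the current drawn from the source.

Step 1 — Angular frequency: ω = 2π·f = 2π·152 = 955 rad/s.
Step 2 — Component impedances:
  Z1: Z = jωL = j·955·0.0809 = 0 + j77.26 Ω
  Z2: Z = R = 410 Ω
  Z3: Z = R = 2200 Ω
  Z4: Z = 1/(jωC) = -j/(ω·C) = 0 - j8726 Ω
Step 3 — Ladder network (open output): work backward from the far end, alternating series and parallel combinations. Z_in = 404.7 + j59.58 Ω = 409.1∠8.4° Ω.
Step 4 — Source phasor: V = 34.2∠60.0° V = 17.1 + j29.62 V.
Step 5 — Ohm's law: I = V / Z_total = (17.1 + j29.62) / (404.7 + j59.58) = 0.0519 + j0.06554 A.
Step 6 — Convert to polar: |I| = 0.0836 A, ∠I = 51.6°.

I = 0.0836∠51.6° A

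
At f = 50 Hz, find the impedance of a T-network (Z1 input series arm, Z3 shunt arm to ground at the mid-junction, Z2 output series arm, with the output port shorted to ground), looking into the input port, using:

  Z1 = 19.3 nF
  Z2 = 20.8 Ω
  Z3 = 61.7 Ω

Step 1 — Angular frequency: ω = 2π·f = 2π·50 = 314.2 rad/s.
Step 2 — Component impedances:
  Z1: Z = 1/(jωC) = -j/(ω·C) = 0 - j1.649e+05 Ω
  Z2: Z = R = 20.8 Ω
  Z3: Z = R = 61.7 Ω
Step 3 — With the output port shorted to ground, the output series arm Z2 runs from the junction to ground; the shunt arm Z3 also runs from the junction to ground. They appear in parallel: Z3 || Z2 = 15.56 Ω.
Step 4 — Series with input arm Z1: Z_in = Z1 + (Z3 || Z2) = 15.56 - j1.649e+05 Ω = 1.649e+05∠-90.0° Ω.

Z = 15.56 - j1.649e+05 Ω = 1.649e+05∠-90.0° Ω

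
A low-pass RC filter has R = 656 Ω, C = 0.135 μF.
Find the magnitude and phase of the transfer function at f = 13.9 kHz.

Step 1 — Angular frequency: ω = 2π·1.39e+04 = 8.734e+04 rad/s.
Step 2 — Transfer function: H(jω) = 1/(1 + jωRC).
Step 3 — Denominator: 1 + jωRC = 1 + j·8.734e+04·656·1.35e-07 = 1 + j7.735.
Step 4 — H = 0.01644 - j0.1272.
Step 5 — Magnitude: |H| = 0.1282 (-17.8 dB); phase: φ = -82.6°.

|H| = 0.1282 (-17.8 dB), φ = -82.6°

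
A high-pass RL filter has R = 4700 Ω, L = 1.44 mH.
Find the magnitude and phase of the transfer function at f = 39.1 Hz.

Step 1 — Angular frequency: ω = 2π·39.1 = 245.7 rad/s.
Step 2 — Transfer function: H(jω) = jωL/(R + jωL).
Step 3 — Numerator jωL = j·0.3538; denominator R + jωL = 4700 + j0.3538.
Step 4 — H = 5.666e-09 + j7.527e-05.
Step 5 — Magnitude: |H| = 7.527e-05 (-82.5 dB); phase: φ = 90.0°.

|H| = 7.527e-05 (-82.5 dB), φ = 90.0°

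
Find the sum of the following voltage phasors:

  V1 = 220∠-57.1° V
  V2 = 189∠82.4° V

Step 1 — Convert each phasor to rectangular form:
  V1 = 220·(cos(-57.1°) + j·sin(-57.1°)) = 119.5 - j184.7 V
  V2 = 189·(cos(82.4°) + j·sin(82.4°)) = 25 + j187.3 V
Step 2 — Sum components: V_total = 144.5 + j2.623 V.
Step 3 — Convert to polar: |V_total| = 144.5 V, ∠V_total = 1.0°.

V_total = 144.5∠1.0° V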